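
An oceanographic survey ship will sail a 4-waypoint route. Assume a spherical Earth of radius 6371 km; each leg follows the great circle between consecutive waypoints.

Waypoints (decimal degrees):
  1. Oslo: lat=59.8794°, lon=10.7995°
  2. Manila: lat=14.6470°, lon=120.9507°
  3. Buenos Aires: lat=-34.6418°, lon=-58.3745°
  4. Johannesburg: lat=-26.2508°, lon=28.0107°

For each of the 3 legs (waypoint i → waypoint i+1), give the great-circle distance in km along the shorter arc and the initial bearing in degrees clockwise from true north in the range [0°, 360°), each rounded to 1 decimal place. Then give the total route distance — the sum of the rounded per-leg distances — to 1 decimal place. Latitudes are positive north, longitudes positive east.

Leg 1: dist=9679.5 km, bearing=65.4°
Leg 2: dist=17790.7 km, bearing=181.6°
Leg 3: dist=8080.1 km, bearing=110.3°
Total: 35550.3 km

Leg 1: φ1=1.0450927, φ2=0.2556384, Δφ=-0.7894543, Δλ=1.9225011 rad; a=sin²(Δφ/2)+cosφ1·cosφ2·sin²(Δλ/2)=0.4742697838; c=2·atan2(√a, √(1-a))=1.519313155; dist=6371·c=9679.544 ≈ 9679.5 km; running total=9679.5 km
Leg 1 bearing: y=sinΔλ·cosφ2=0.90827815, x=cosφ1·sinφ2-sinφ1·cosφ2·cosΔλ=0.41518986; θ=atan2(y, x)=65.4340° ≈ 65.4°
Leg 2: φ1=0.2556384, φ2=-0.6046135, Δφ=-0.8602518, Δλ=-3.1298152 rad; a=sin²(Δφ/2)+cosφ1·cosφ2·sin²(Δλ/2)=0.9698342266; c=2·atan2(√a, √(1-a))=2.792456149; dist=6371·c=17790.738 ≈ 17790.7 km; running total=27470.2 km
Leg 2 bearing: y=sinΔλ·cosφ2=-0.00968937, x=cosφ1·sinφ2-sinφ1·cosφ2·cosΔλ=-0.34194929; θ=atan2(y, x)=-178.3769° <0 so +360° → 181.6231° ≈ 181.6°
Leg 3: φ1=-0.6046135, φ2=-0.4581629, Δφ=0.1464506, Δλ=1.5077062 rad; a=sin²(Δφ/2)+cosφ1·cosφ2·sin²(Δλ/2)=0.3510274544; c=2·atan2(√a, √(1-a))=1.268257075; dist=6371·c=8080.066 ≈ 8080.1 km; running total=35550.3 km
Leg 3 bearing: y=sinΔλ·cosφ2=0.89508223, x=cosφ1·sinφ2-sinφ1·cosφ2·cosΔλ=-0.33174769; θ=atan2(y, x)=110.3364° ≈ 110.3°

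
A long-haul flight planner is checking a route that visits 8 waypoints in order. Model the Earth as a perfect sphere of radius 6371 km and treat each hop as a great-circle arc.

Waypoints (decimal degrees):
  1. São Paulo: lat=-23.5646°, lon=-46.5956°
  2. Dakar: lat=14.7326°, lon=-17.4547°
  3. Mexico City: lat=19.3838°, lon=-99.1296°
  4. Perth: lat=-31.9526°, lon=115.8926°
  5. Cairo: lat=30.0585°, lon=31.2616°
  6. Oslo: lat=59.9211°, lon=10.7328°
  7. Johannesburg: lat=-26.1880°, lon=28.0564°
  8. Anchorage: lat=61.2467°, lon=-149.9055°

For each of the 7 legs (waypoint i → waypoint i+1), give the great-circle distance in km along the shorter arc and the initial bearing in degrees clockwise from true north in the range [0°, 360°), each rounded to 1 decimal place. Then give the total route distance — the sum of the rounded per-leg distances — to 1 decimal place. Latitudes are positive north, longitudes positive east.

Leg 1: φ1=-0.4112799, φ2=0.2571324, Δφ=0.6684122, Δλ=0.5086047 rad; a=sin²(Δφ/2)+cosφ1·cosφ2·sin²(Δλ/2)=0.1636995132; c=2·atan2(√a, √(1-a))=0.833078325; dist=6371·c=5307.542 ≈ 5307.5 km; running total=5307.5 km
Leg 1 bearing: y=sinΔλ·cosφ2=0.47094934, x=cosφ1·sinφ2-sinφ1·cosφ2·cosΔλ=0.57080176; θ=atan2(y, x)=39.5249° ≈ 39.5°
Leg 2: φ1=0.2571324, φ2=0.3383111, Δφ=0.0811788, Δλ=-1.4254959 rad; a=sin²(Δφ/2)+cosφ1·cosφ2·sin²(Δλ/2)=0.3917522020; c=2·atan2(√a, √(1-a))=1.352572829; dist=6371·c=8617.241 ≈ 8617.2 km; running total=13924.7 km
Leg 2 bearing: y=sinΔλ·cosφ2=-0.93337630, x=cosφ1·sinφ2-sinφ1·cosφ2·cosΔλ=0.28624875; θ=atan2(y, x)=-72.9502° <0 so +360° → 287.0498° ≈ 287.0°
Leg 3: φ1=0.3383111, φ2=-0.5576781, Δφ=-0.8959892, Δλ=3.7528454 rad; a=sin²(Δφ/2)+cosφ1·cosφ2·sin²(Δλ/2)=0.9155541950; c=2·atan2(√a, √(1-a))=2.551894164; dist=6371·c=16258.118 ≈ 16258.1 km; running total=30182.8 km
Leg 3 bearing: y=sinΔλ·cosφ2=-0.48694096, x=cosφ1·sinφ2-sinφ1·cosφ2·cosΔλ=-0.26860259; θ=atan2(y, x)=-118.8817° <0 so +360° → 241.1183° ≈ 241.1°
Leg 4: φ1=-0.5576781, φ2=0.5246198, Δφ=1.0822979, Δλ=-1.4770896 rad; a=sin²(Δφ/2)+cosφ1·cosφ2·sin²(Δλ/2)=0.5981805795; c=2·atan2(√a, √(1-a))=1.768441769; dist=6371·c=11266.743 ≈ 11266.7 km; running total=41449.5 km
Leg 4 bearing: y=sinΔλ·cosφ2=-0.86171720, x=cosφ1·sinφ2-sinφ1·cosφ2·cosΔλ=0.46785228; θ=atan2(y, x)=-61.5011° <0 so +360° → 298.4989° ≈ 298.5°
Leg 5: φ1=0.5246198, φ2=1.0458205, Δφ=0.5212007, Δλ=-0.3582952 rad; a=sin²(Δφ/2)+cosφ1·cosφ2·sin²(Δλ/2)=0.0801626834; c=2·atan2(√a, √(1-a))=0.574112485; dist=6371·c=3657.671 ≈ 3657.7 km; running total=45107.2 km
Leg 5 bearing: y=sinΔλ·cosφ2=-0.17575712, x=cosφ1·sinφ2-sinφ1·cosφ2·cosΔλ=0.51386374; θ=atan2(y, x)=-18.8823° <0 so +360° → 341.1177° ≈ 341.1°
Leg 6: φ1=1.0458205, φ2=-0.4570668, Δφ=-1.5028873, Δλ=0.3023539 rad; a=sin²(Δφ/2)+cosφ1·cosφ2·sin²(Δλ/2)=0.4762722014; c=2·atan2(√a, √(1-a))=1.523322900; dist=6371·c=9705.090 ≈ 9705.1 km; running total=54812.3 km
Leg 6 bearing: y=sinΔλ·cosφ2=0.26720246, x=cosφ1·sinφ2-sinφ1·cosφ2·cosΔλ=-0.96247120; θ=atan2(y, x)=164.4842° ≈ 164.5°
Leg 7: φ1=-0.4570668, φ2=1.0689566, Δφ=1.5260234, Δλ=-3.1060211 rad; a=sin²(Δφ/2)+cosφ1·cosφ2·sin²(Δλ/2)=0.9091454557; c=2·atan2(√a, √(1-a))=2.529227682; dist=6371·c=16113.710 ≈ 16113.7 km; running total=70926.0 km
Leg 7 bearing: y=sinΔλ·cosφ2=-0.01710771, x=cosφ1·sinφ2-sinφ1·cosφ2·cosΔλ=0.57454966; θ=atan2(y, x)=-1.7055° <0 so +360° → 358.2945° ≈ 358.3°

Leg 1: dist=5307.5 km, bearing=39.5°
Leg 2: dist=8617.2 km, bearing=287.0°
Leg 3: dist=16258.1 km, bearing=241.1°
Leg 4: dist=11266.7 km, bearing=298.5°
Leg 5: dist=3657.7 km, bearing=341.1°
Leg 6: dist=9705.1 km, bearing=164.5°
Leg 7: dist=16113.7 km, bearing=358.3°
Total: 70926.0 km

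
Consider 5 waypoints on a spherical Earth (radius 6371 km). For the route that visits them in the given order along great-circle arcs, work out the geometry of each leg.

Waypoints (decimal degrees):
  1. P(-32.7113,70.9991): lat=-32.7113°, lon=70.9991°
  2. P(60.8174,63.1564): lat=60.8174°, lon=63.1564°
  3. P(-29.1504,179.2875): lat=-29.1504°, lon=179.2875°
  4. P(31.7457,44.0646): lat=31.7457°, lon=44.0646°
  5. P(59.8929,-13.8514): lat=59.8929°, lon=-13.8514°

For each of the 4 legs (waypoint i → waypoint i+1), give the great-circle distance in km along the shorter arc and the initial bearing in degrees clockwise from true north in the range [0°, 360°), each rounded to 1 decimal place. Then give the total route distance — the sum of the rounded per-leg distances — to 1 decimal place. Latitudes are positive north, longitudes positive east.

Leg 1: dist=10424.4 km, bearing=356.2°
Leg 2: dist=14210.1 km, bearing=82.9°
Leg 3: dist=15743.1 km, bearing=285.4°
Leg 4: dist=5228.4 km, bearing=324.5°
Total: 45606.0 km

Leg 1: φ1=-0.5709199, φ2=1.0614639, Δφ=1.6323838, Δλ=-0.1368809 rad; a=sin²(Δφ/2)+cosφ1·cosφ2·sin²(Δλ/2)=0.5326929721; c=2·atan2(√a, √(1-a))=1.636228952; dist=6371·c=10424.415 ≈ 10424.4 km; running total=10424.4 km
Leg 1 bearing: y=sinΔλ·cosφ2=-0.06653417, x=cosφ1·sinφ2-sinφ1·cosφ2·cosΔλ=0.99563943; θ=atan2(y, x)=-3.8231° <0 so +360° → 356.1769° ≈ 356.2°
Leg 2: φ1=1.0614639, φ2=-0.5087705, Δφ=-1.5702343, Δλ=2.0268701 rad; a=sin²(Δφ/2)+cosφ1·cosφ2·sin²(Δλ/2)=0.8064130441; c=2·atan2(√a, √(1-a))=2.230428320; dist=6371·c=14210.059 ≈ 14210.1 km; running total=24634.5 km
Leg 2 bearing: y=sinΔλ·cosφ2=0.78407840, x=cosφ1·sinφ2-sinφ1·cosφ2·cosΔλ=0.09831199; θ=atan2(y, x)=82.8532° ≈ 82.9°
Leg 3: φ1=-0.5087705, φ2=0.5540670, Δφ=1.0628374, Δλ=-2.3600848 rad; a=sin²(Δφ/2)+cosφ1·cosφ2·sin²(Δλ/2)=0.8917430368; c=2·atan2(√a, √(1-a))=2.471052419; dist=6371·c=15743.075 ≈ 15743.1 km; running total=40377.6 km
Leg 3 bearing: y=sinΔλ·cosφ2=-0.59897387, x=cosφ1·sinφ2-sinφ1·cosφ2·cosΔλ=0.16546864; θ=atan2(y, x)=-74.5570° <0 so +360° → 285.4430° ≈ 285.4°
Leg 4: φ1=0.5540670, φ2=1.0453283, Δφ=0.4912613, Δλ=-1.0108249 rad; a=sin²(Δφ/2)+cosφ1·cosφ2·sin²(Δλ/2)=0.1591272468; c=2·atan2(√a, √(1-a))=0.820650427; dist=6371·c=5228.364 ≈ 5228.4 km; running total=45606.0 km
Leg 4 bearing: y=sinΔλ·cosφ2=-0.42500598, x=cosφ1·sinφ2-sinφ1·cosφ2·cosΔλ=0.59547711; θ=atan2(y, x)=-35.5163° <0 so +360° → 324.4837° ≈ 324.5°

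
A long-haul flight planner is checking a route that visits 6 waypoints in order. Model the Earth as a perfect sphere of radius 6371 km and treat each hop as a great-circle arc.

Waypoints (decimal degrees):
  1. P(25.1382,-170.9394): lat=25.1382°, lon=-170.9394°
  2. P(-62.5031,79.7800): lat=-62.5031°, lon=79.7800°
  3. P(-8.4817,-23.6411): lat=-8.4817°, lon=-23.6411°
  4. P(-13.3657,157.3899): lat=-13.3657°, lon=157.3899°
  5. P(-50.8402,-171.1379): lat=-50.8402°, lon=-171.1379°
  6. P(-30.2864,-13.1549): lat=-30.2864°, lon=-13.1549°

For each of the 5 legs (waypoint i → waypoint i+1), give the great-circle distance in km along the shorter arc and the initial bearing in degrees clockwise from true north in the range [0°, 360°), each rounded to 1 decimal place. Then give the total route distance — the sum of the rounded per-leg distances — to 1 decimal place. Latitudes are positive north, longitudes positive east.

Leg 1: φ1=0.4387444, φ2=-1.0908849, Δφ=-1.5296292, Δλ=4.3758790 rad; a=sin²(Δφ/2)+cosφ1·cosφ2·sin²(Δλ/2)=0.7574137036; c=2·atan2(√a, √(1-a))=2.111602641; dist=6371·c=13453.020 ≈ 13453.0 km; running total=13453.0 km
Leg 1 bearing: y=sinΔλ·cosφ2=-0.43580513, x=cosφ1·sinφ2-sinφ1·cosφ2·cosΔλ=-0.73825919; θ=atan2(y, x)=-149.4460° <0 so +360° → 210.5540° ≈ 210.6°
Leg 2: φ1=-1.0908849, φ2=-0.1480336, Δφ=0.9428513, Δλ=-1.8050387 rad; a=sin²(Δφ/2)+cosφ1·cosφ2·sin²(Δλ/2)=0.4875797329; c=2·atan2(√a, √(1-a))=1.545953237; dist=6371·c=9849.268 ≈ 9849.3 km; running total=23302.3 km
Leg 2 bearing: y=sinΔλ·cosφ2=-0.96205217, x=cosφ1·sinφ2-sinφ1·cosφ2·cosΔλ=-0.27173252; θ=atan2(y, x)=-105.7724° <0 so +360° → 254.2276° ≈ 254.2°
Leg 3: φ1=-0.1480336, φ2=-0.2332755, Δφ=-0.0852419, Δλ=3.1595870 rad; a=sin²(Δφ/2)+cosφ1·cosφ2·sin²(Δλ/2)=0.9640112478; c=2·atan2(√a, √(1-a))=2.759865182; dist=6371·c=17583.101 ≈ 17583.1 km; running total=40885.4 km
Leg 3 bearing: y=sinΔλ·cosφ2=-0.01750601, x=cosφ1·sinφ2-sinφ1·cosφ2·cosΔλ=-0.37211260; θ=atan2(y, x)=-177.3065° <0 so +360° → 182.6935° ≈ 182.7°
Leg 4: φ1=-0.2332755, φ2=-0.8873289, Δφ=-0.6540534, Δλ=-5.7338918 rad; a=sin²(Δφ/2)+cosφ1·cosφ2·sin²(Δλ/2)=0.1483776176; c=2·atan2(√a, √(1-a))=0.790845072; dist=6371·c=5038.474 ≈ 5038.5 km; running total=45923.9 km
Leg 4 bearing: y=sinΔλ·cosφ2=0.32968894, x=cosφ1·sinφ2-sinφ1·cosφ2·cosΔλ=-0.62988253; θ=atan2(y, x)=152.3718° ≈ 152.4°
Leg 5: φ1=-0.8873289, φ2=-0.5285974, Δφ=0.3587315, Δλ=2.7573235 rad; a=sin²(Δφ/2)+cosφ1·cosφ2·sin²(Δλ/2)=0.5572423110; c=2·atan2(√a, √(1-a))=1.685532522; dist=6371·c=10738.528 ≈ 10738.5 km; running total=56662.4 km
Leg 5 bearing: y=sinΔλ·cosφ2=0.32371606, x=cosφ1·sinφ2-sinφ1·cosφ2·cosΔλ=-0.93920242; θ=atan2(y, x)=160.9824° ≈ 161.0°

Leg 1: dist=13453.0 km, bearing=210.6°
Leg 2: dist=9849.3 km, bearing=254.2°
Leg 3: dist=17583.1 km, bearing=182.7°
Leg 4: dist=5038.5 km, bearing=152.4°
Leg 5: dist=10738.5 km, bearing=161.0°
Total: 56662.4 km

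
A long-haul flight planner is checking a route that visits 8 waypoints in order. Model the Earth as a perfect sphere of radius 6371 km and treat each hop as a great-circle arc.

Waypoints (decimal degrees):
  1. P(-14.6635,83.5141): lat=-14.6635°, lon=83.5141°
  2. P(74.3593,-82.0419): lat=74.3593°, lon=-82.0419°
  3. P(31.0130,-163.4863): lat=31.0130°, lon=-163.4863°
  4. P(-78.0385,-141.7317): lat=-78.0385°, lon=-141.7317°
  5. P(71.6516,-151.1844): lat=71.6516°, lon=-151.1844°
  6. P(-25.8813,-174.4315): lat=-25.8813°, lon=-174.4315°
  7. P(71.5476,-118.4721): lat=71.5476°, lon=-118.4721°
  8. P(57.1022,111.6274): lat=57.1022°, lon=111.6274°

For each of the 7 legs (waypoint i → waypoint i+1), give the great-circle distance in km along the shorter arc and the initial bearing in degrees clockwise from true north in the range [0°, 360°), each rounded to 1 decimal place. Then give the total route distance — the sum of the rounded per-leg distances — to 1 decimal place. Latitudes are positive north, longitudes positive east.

Leg 1: φ1=-0.2559264, φ2=1.2978146, Δφ=1.5537410, Δλ=-2.8894973 rad; a=sin²(Δφ/2)+cosφ1·cosφ2·sin²(Δλ/2)=0.7481734004; c=2·atan2(√a, √(1-a))=2.090181863; dist=6371·c=13316.549 ≈ 13316.5 km; running total=13316.5 km
Leg 1 bearing: y=sinΔλ·cosφ2=-0.06724829, x=cosφ1·sinφ2-sinφ1·cosφ2·cosΔλ=0.86551575; θ=atan2(y, x)=-4.4428° <0 so +360° → 355.5572° ≈ 355.6°
Leg 2: φ1=1.2978146, φ2=0.5412790, Δφ=-0.7565357, Δλ=-1.4214729 rad; a=sin²(Δφ/2)+cosφ1·cosφ2·sin²(Δλ/2)=0.2347353209; c=2·atan2(√a, √(1-a))=1.011571395; dist=6371·c=6444.721 ≈ 6444.7 km; running total=19761.2 km
Leg 2 bearing: y=sinΔλ·cosφ2=-0.84751313, x=cosφ1·sinφ2-sinφ1·cosφ2·cosΔλ=0.01612737; θ=atan2(y, x)=-88.9098° <0 so +360° → 271.0902° ≈ 271.1°
Leg 3: φ1=0.5412790, φ2=-1.3620288, Δφ=-1.9033077, Δλ=0.3796894 rad; a=sin²(Δφ/2)+cosφ1·cosφ2·sin²(Δλ/2)=0.6695342798; c=2·atan2(√a, √(1-a))=1.916722956; dist=6371·c=12211.442 ≈ 12211.4 km; running total=31972.6 km
Leg 3 bearing: y=sinΔλ·cosφ2=0.07681511, x=cosφ1·sinφ2-sinφ1·cosφ2·cosΔλ=-0.93762037; θ=atan2(y, x)=175.3165° ≈ 175.3°
Leg 4: φ1=-1.3620288, φ2=1.2505563, Δφ=2.6125851, Δλ=-0.1649807 rad; a=sin²(Δφ/2)+cosφ1·cosφ2·sin²(Δλ/2)=0.9320971279; c=2·atan2(√a, √(1-a))=2.614343116; dist=6371·c=16655.980 ≈ 16656.0 km; running total=48628.6 km
Leg 4 bearing: y=sinΔλ·cosφ2=-0.05169973, x=cosφ1·sinφ2-sinφ1·cosφ2·cosΔλ=0.50049518; θ=atan2(y, x)=-5.8976° <0 so +360° → 354.1024° ≈ 354.1°
Leg 5: φ1=1.2505563, φ2=-0.4517139, Δφ=-1.7022702, Δλ=-0.4057384 rad; a=sin²(Δφ/2)+cosφ1·cosφ2·sin²(Δλ/2)=0.5770449068; c=2·atan2(√a, √(1-a))=1.725502526; dist=6371·c=10993.177 ≈ 10993.2 km; running total=59621.8 km
Leg 5 bearing: y=sinΔλ·cosφ2=-0.35510932, x=cosφ1·sinφ2-sinφ1·cosφ2·cosΔλ=-0.92203780; θ=atan2(y, x)=-158.9365° <0 so +360° → 201.0635° ≈ 201.1°
Leg 6: φ1=-0.4517139, φ2=1.2487412, Δφ=1.7004551, Δλ=0.9766758 rad; a=sin²(Δφ/2)+cosφ1·cosφ2·sin²(Δλ/2)=0.6273286200; c=2·atan2(√a, √(1-a))=1.828289568; dist=6371·c=11648.033 ≈ 11648.0 km; running total=71269.8 km
Leg 6 bearing: y=sinΔλ·cosφ2=0.26227875, x=cosφ1·sinφ2-sinφ1·cosφ2·cosΔλ=0.93078437; θ=atan2(y, x)=15.7369° ≈ 15.7°
Leg 7: φ1=1.2487412, φ2=0.9966214, Δφ=-0.2521198, Δλ=4.0159939 rad; a=sin²(Δφ/2)+cosφ1·cosφ2·sin²(Δλ/2)=0.1569014174; c=2·atan2(√a, √(1-a))=0.814548124; dist=6371·c=5189.486 ≈ 5189.5 km; running total=76459.3 km
Leg 7 bearing: y=sinΔλ·cosφ2=-0.41667674, x=cosφ1·sinφ2-sinφ1·cosφ2·cosΔλ=0.59624990; θ=atan2(y, x)=-34.9470° <0 so +360° → 325.0530° ≈ 325.1°

Leg 1: dist=13316.5 km, bearing=355.6°
Leg 2: dist=6444.7 km, bearing=271.1°
Leg 3: dist=12211.4 km, bearing=175.3°
Leg 4: dist=16656.0 km, bearing=354.1°
Leg 5: dist=10993.2 km, bearing=201.1°
Leg 6: dist=11648.0 km, bearing=15.7°
Leg 7: dist=5189.5 km, bearing=325.1°
Total: 76459.3 km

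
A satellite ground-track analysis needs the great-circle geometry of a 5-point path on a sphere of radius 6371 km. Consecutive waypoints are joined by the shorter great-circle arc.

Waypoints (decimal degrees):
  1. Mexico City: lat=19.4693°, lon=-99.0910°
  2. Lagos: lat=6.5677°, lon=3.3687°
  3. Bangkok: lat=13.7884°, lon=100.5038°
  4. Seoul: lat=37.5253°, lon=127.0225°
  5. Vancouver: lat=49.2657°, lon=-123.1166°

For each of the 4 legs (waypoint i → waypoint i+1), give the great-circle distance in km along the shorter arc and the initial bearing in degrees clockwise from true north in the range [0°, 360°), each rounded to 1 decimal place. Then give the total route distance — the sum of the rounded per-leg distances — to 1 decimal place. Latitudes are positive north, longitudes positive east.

Leg 1: φ1=0.3398034, φ2=0.1146280, Δφ=-0.2251754, Δλ=1.7882591 rad; a=sin²(Δφ/2)+cosφ1·cosφ2·sin²(Δλ/2)=0.5819795652; c=2·atan2(√a, √(1-a))=1.735499097; dist=6371·c=11056.865 ≈ 11056.9 km; running total=11056.9 km
Leg 1 bearing: y=sinΔλ·cosφ2=0.97003997, x=cosφ1·sinφ2-sinφ1·cosφ2·cosΔλ=0.17927595; θ=atan2(y, x)=79.5291° ≈ 79.5°
Leg 2: φ1=0.1146280, φ2=0.2406530, Δφ=0.1260250, Δλ=1.6953273 rad; a=sin²(Δφ/2)+cosφ1·cosφ2·sin²(Δλ/2)=0.5462890205; c=2·atan2(√a, √(1-a))=1.663507123; dist=6371·c=10598.204 ≈ 10598.2 km; running total=21655.1 km
Leg 2 bearing: y=sinΔλ·cosφ2=0.96366175, x=cosφ1·sinφ2-sinφ1·cosφ2·cosΔλ=0.25057004; θ=atan2(y, x)=75.4248° ≈ 75.4°
Leg 3: φ1=0.2406530, φ2=0.6549400, Δφ=0.4142871, Δλ=0.4628386 rad; a=sin²(Δφ/2)+cosφ1·cosφ2·sin²(Δλ/2)=0.0828166748; c=2·atan2(√a, √(1-a))=0.583813560; dist=6371·c=3719.476 ≈ 3719.5 km; running total=25374.6 km
Leg 3 bearing: y=sinΔλ·cosφ2=0.35410418, x=cosφ1·sinφ2-sinφ1·cosφ2·cosΔλ=0.42242458; θ=atan2(y, x)=39.9720° ≈ 40.0°
Leg 4: φ1=0.6549400, φ2=0.8598487, Δφ=0.2049086, Δλ=-4.3657509 rad; a=sin²(Δφ/2)+cosφ1·cosφ2·sin²(Δλ/2)=0.3571367639; c=2·atan2(√a, √(1-a))=1.281031909; dist=6371·c=8161.454 ≈ 8161.5 km; running total=33536.1 km
Leg 4 bearing: y=sinΔλ·cosφ2=0.61373847, x=cosφ1·sinφ2-sinφ1·cosφ2·cosΔλ=0.73599285; θ=atan2(y, x)=39.8245° ≈ 39.8°

Leg 1: dist=11056.9 km, bearing=79.5°
Leg 2: dist=10598.2 km, bearing=75.4°
Leg 3: dist=3719.5 km, bearing=40.0°
Leg 4: dist=8161.5 km, bearing=39.8°
Total: 33536.1 km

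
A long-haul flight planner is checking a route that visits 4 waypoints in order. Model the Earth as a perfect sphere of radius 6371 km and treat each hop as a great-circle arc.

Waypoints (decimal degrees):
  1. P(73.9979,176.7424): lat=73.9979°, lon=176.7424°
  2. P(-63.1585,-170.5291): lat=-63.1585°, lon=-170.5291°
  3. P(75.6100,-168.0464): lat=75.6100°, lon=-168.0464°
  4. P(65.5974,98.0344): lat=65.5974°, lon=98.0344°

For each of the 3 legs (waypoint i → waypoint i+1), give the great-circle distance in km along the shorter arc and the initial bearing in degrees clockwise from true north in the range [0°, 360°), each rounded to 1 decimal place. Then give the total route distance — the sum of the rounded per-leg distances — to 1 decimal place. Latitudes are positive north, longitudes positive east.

Leg 1: dist=15279.8 km, bearing=171.5°
Leg 2: dist=15431.4 km, bearing=0.9°
Leg 3: dist=3218.6 km, bearing=301.6°
Total: 33929.8 km

Leg 1: φ1=1.2915070, φ2=-1.1023238, Δφ=-2.3938308, Δλ=-6.0610311 rad; a=sin²(Δφ/2)+cosφ1·cosφ2·sin²(Δλ/2)=0.8681357660; c=2·atan2(√a, √(1-a))=2.398340149; dist=6371·c=15279.825 ≈ 15279.8 km; running total=15279.8 km
Leg 1 bearing: y=sinΔλ·cosφ2=0.09948491, x=cosφ1·sinφ2-sinφ1·cosφ2·cosΔλ=-0.66933324; θ=atan2(y, x)=171.5459° ≈ 171.5°
Leg 2: φ1=-1.1023238, φ2=1.3196434, Δφ=2.4219672, Δλ=0.0433313 rad; a=sin²(Δφ/2)+cosφ1·cosφ2·sin²(Δλ/2)=0.8760789955; c=2·atan2(√a, √(1-a))=2.422127045; dist=6371·c=15431.371 ≈ 15431.4 km; running total=30711.2 km
Leg 2 bearing: y=sinΔλ·cosφ2=0.01076536, x=cosφ1·sinφ2-sinφ1·cosφ2·cosΔλ=0.65889488; θ=atan2(y, x)=0.9360° ≈ 0.9°
Leg 3: φ1=1.3196434, φ2=1.1448906, Δφ=-0.1747528, Δλ=4.6439860 rad; a=sin²(Δφ/2)+cosφ1·cosφ2·sin²(Δλ/2)=0.0624618022; c=2·atan2(√a, √(1-a))=0.505202686; dist=6371·c=3218.646 ≈ 3218.6 km; running total=33929.8 km
Leg 3 bearing: y=sinΔλ·cosφ2=-0.41217958, x=cosφ1·sinφ2-sinφ1·cosφ2·cosΔλ=0.25367162; θ=atan2(y, x)=-58.3902° <0 so +360° → 301.6098° ≈ 301.6°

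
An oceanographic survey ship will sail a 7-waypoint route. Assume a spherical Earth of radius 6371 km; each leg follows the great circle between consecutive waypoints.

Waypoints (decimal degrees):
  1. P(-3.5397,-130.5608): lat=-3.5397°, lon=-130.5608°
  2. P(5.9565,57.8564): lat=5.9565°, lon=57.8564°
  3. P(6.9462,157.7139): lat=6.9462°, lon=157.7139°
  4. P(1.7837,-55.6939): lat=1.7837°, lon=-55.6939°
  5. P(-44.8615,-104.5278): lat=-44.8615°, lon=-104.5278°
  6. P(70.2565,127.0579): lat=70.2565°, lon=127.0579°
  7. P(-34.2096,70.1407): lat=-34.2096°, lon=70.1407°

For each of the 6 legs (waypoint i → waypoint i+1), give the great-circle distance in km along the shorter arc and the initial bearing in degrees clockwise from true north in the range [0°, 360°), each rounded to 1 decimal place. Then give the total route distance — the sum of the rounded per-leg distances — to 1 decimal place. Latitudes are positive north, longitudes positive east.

Leg 1: φ1=-0.0617794, φ2=0.1039605, Δφ=0.1657400, Δλ=3.2885005 rad; a=sin²(Δφ/2)+cosφ1·cosφ2·sin²(Δλ/2)=0.9942087689; c=2·atan2(√a, √(1-a))=2.989245087; dist=6371·c=19044.480 ≈ 19044.5 km; running total=19044.5 km
Leg 1 bearing: y=sinΔλ·cosφ2=-0.14558969, x=cosφ1·sinφ2-sinφ1·cosφ2·cosΔλ=0.04283006; θ=atan2(y, x)=-73.6070° <0 so +360° → 286.3930° ≈ 286.4°
Leg 2: φ1=0.1039605, φ2=0.1212341, Δφ=0.0172735, Δλ=1.7428422 rad; a=sin²(Δφ/2)+cosφ1·cosφ2·sin²(Δλ/2)=0.5782370851; c=2·atan2(√a, √(1-a))=1.727916160; dist=6371·c=11008.554 ≈ 11008.6 km; running total=30053.1 km
Leg 2 bearing: y=sinΔλ·cosφ2=0.97800510, x=cosφ1·sinφ2-sinφ1·cosφ2·cosΔλ=0.13791979; θ=atan2(y, x)=81.9730° ≈ 82.0°
Leg 3: φ1=0.1212341, φ2=0.0311314, Δφ=-0.0901026, Δλ=-3.7246688 rad; a=sin²(Δφ/2)+cosφ1·cosφ2·sin²(Δλ/2)=0.9122399731; c=2·atan2(√a, √(1-a))=2.540078911; dist=6371·c=16182.843 ≈ 16182.8 km; running total=46235.9 km
Leg 3 bearing: y=sinΔλ·cosφ2=0.55032760, x=cosφ1·sinφ2-sinφ1·cosφ2·cosΔλ=0.13180421; θ=atan2(y, x)=76.5313° ≈ 76.5°
Leg 4: φ1=0.0311314, φ2=-0.7829809, Δφ=-0.8141123, Δλ=-0.8523123 rad; a=sin²(Δφ/2)+cosφ1·cosφ2·sin²(Δλ/2)=0.2778049145; c=2·atan2(√a, √(1-a))=1.110302920; dist=6371·c=7073.740 ≈ 7073.7 km; running total=53309.6 km
Leg 4 bearing: y=sinΔλ·cosφ2=-0.53359836, x=cosφ1·sinφ2-sinφ1·cosφ2·cosΔλ=-0.71957638; θ=atan2(y, x)=-143.4414° <0 so +360° → 216.5586° ≈ 216.6°
Leg 5: φ1=-0.7829809, φ2=1.2262072, Δφ=2.0091881, Δλ=4.0419330 rad; a=sin²(Δφ/2)+cosφ1·cosφ2·sin²(Δλ/2)=0.9063527517; c=2·atan2(√a, √(1-a))=2.519576768; dist=6371·c=16052.224 ≈ 16052.2 km; running total=69361.8 km
Leg 5 bearing: y=sinΔλ·cosφ2=-0.26468706, x=cosφ1·sinφ2-sinφ1·cosφ2·cosΔλ=0.51908624; θ=atan2(y, x)=-27.0175° <0 so +360° → 332.9825° ≈ 333.0°
Leg 6: φ1=1.2262072, φ2=-0.5970702, Δφ=-1.8232774, Δλ=-0.9933925 rad; a=sin²(Δφ/2)+cosφ1·cosφ2·sin²(Δλ/2)=0.6883401371; c=2·atan2(√a, √(1-a))=1.957006312; dist=6371·c=12468.087 ≈ 12468.1 km; running total=81829.9 km
Leg 6 bearing: y=sinΔλ·cosφ2=-0.69291752, x=cosφ1·sinφ2-sinφ1·cosφ2·cosΔλ=-0.61479857; θ=atan2(y, x)=-131.5814° <0 so +360° → 228.4186° ≈ 228.4°

Leg 1: dist=19044.5 km, bearing=286.4°
Leg 2: dist=11008.6 km, bearing=82.0°
Leg 3: dist=16182.8 km, bearing=76.5°
Leg 4: dist=7073.7 km, bearing=216.6°
Leg 5: dist=16052.2 km, bearing=333.0°
Leg 6: dist=12468.1 km, bearing=228.4°
Total: 81829.9 km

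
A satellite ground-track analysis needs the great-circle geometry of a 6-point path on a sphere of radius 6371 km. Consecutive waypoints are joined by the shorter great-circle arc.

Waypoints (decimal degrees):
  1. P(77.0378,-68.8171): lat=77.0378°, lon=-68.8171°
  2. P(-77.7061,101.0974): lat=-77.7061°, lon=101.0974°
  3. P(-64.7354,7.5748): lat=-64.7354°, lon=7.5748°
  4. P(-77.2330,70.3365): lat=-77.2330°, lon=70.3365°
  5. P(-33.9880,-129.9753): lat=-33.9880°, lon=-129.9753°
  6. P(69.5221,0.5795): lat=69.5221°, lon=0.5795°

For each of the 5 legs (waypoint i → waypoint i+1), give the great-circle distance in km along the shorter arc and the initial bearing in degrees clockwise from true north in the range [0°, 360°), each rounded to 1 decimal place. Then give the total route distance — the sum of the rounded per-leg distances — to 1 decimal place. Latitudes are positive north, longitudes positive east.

Leg 1: dist=19759.3 km, bearing=111.7°
Leg 2: dist=3179.6 km, bearing=242.9°
Leg 3: dist=2480.5 km, bearing=148.8°
Leg 4: dist=7569.8 km, bearing=161.9°
Leg 5: dist=15058.2 km, bearing=22.3°
Total: 48047.4 km

Leg 1: φ1=1.3445633, φ2=-1.3562273, Δφ=-2.7007906, Δλ=2.9655675 rad; a=sin²(Δφ/2)+cosφ1·cosφ2·sin²(Δλ/2)=0.9995969743; c=2·atan2(√a, √(1-a))=3.101438954; dist=6371·c=19759.268 ≈ 19759.3 km; running total=19759.3 km
Leg 1 bearing: y=sinΔλ·cosφ2=0.03728715, x=cosφ1·sinφ2-sinφ1·cosφ2·cosΔλ=-0.01487017; θ=atan2(y, x)=111.7422° ≈ 111.7°
Leg 2: φ1=-1.3562273, φ2=-1.1298459, Δφ=0.2263814, Δλ=-1.6322773 rad; a=sin²(Δφ/2)+cosφ1·cosφ2·sin²(Δλ/2)=0.0609877513; c=2·atan2(√a, √(1-a))=0.499077419; dist=6371·c=3179.622 ≈ 3179.6 km; running total=22938.9 km
Leg 2 bearing: y=sinΔλ·cosφ2=-0.42599282, x=cosφ1·sinφ2-sinφ1·cosφ2·cosΔλ=-0.21818134; θ=atan2(y, x)=-117.1202° <0 so +360° → 242.8798° ≈ 242.9°
Leg 3: φ1=-1.1298459, φ2=-1.3479701, Δφ=-0.2181243, Δλ=1.0953983 rad; a=sin²(Δφ/2)+cosφ1·cosφ2·sin²(Δλ/2)=0.0374218771; c=2·atan2(√a, √(1-a))=0.389349318; dist=6371·c=2480.545 ≈ 2480.5 km; running total=25419.4 km
Leg 3 bearing: y=sinΔλ·cosφ2=0.19648172, x=cosφ1·sinφ2-sinφ1·cosφ2·cosΔλ=-0.32477816; θ=atan2(y, x)=148.8272° ≈ 148.8°
Leg 4: φ1=-1.3479701, φ2=-0.5932025, Δφ=0.7547676, Δλ=-3.4961004 rad; a=sin²(Δφ/2)+cosφ1·cosφ2·sin²(Δλ/2)=0.3133199468; c=2·atan2(√a, √(1-a))=1.188167906; dist=6371·c=7569.818 ≈ 7569.8 km; running total=32989.2 km
Leg 4 bearing: y=sinΔλ·cosφ2=0.28782347, x=cosφ1·sinφ2-sinφ1·cosφ2·cosΔλ=-0.88190696; θ=atan2(y, x)=161.9251° ≈ 161.9°
Leg 5: φ1=-0.5932025, φ2=1.2133895, Δφ=1.8065921, Δλ=2.2786111 rad; a=sin²(Δφ/2)+cosφ1·cosφ2·sin²(Δλ/2)=0.8561468817; c=2·atan2(√a, √(1-a))=2.363557162; dist=6371·c=15058.223 ≈ 15058.2 km; running total=48047.4 km
Leg 5 bearing: y=sinΔλ·cosφ2=0.26580760, x=cosφ1·sinφ2-sinφ1·cosφ2·cosΔλ=0.64960289; θ=atan2(y, x)=22.2536° ≈ 22.3°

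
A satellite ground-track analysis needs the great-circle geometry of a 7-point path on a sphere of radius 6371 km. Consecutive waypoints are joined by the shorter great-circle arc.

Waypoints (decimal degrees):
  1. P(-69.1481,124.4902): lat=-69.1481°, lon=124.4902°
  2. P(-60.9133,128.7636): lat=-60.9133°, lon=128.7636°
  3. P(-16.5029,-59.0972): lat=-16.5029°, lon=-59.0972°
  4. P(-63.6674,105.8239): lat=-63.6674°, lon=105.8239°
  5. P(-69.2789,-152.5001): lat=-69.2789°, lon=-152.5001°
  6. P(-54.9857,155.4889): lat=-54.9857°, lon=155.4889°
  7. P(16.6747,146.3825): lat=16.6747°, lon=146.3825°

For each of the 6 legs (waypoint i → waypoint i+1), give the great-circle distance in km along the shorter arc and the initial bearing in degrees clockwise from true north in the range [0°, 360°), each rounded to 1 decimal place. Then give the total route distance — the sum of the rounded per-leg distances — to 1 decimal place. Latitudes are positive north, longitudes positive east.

Leg 1: φ1=-1.2068620, φ2=-1.0631376, Δφ=0.1437244, Δλ=0.0745849 rad; a=sin²(Δφ/2)+cosφ1·cosφ2·sin²(Δλ/2)=0.0053958311; c=2·atan2(√a, √(1-a))=0.147045084; dist=6371·c=936.824 ≈ 936.8 km; running total=936.8 km
Leg 1 bearing: y=sinΔλ·cosφ2=0.03622454, x=cosφ1·sinφ2-sinφ1·cosφ2·cosΔλ=0.14196706; θ=atan2(y, x)=14.3142° ≈ 14.3°
Leg 2: φ1=-1.0631376, φ2=-0.2880299, Δφ=0.7751077, Δλ=-3.2787895 rad; a=sin²(Δφ/2)+cosφ1·cosφ2·sin²(Δλ/2)=0.6067437102; c=2·atan2(√a, √(1-a))=1.785939620; dist=6371·c=11378.221 ≈ 11378.2 km; running total=12315.0 km
Leg 2 bearing: y=sinΔλ·cosφ2=0.13113278, x=cosφ1·sinφ2-sinφ1·cosφ2·cosΔλ=-0.96810501; θ=atan2(y, x)=172.2861° ≈ 172.3°
Leg 3: φ1=-0.2880299, φ2=-1.1112058, Δφ=-0.8231758, Δλ=2.8784162 rad; a=sin²(Δφ/2)+cosφ1·cosφ2·sin²(Δλ/2)=0.5780381408; c=2·atan2(√a, √(1-a))=1.727513322; dist=6371·c=11005.987 ≈ 11006.0 km; running total=23321.0 km
Leg 3 bearing: y=sinΔλ·cosφ2=0.11539718, x=cosφ1·sinφ2-sinφ1·cosφ2·cosΔλ=-0.98098098; θ=atan2(y, x)=173.2909° ≈ 173.3°
Leg 4: φ1=-1.1112058, φ2=-1.2091449, Δφ=-0.0979392, Δλ=-4.5086043 rad; a=sin²(Δφ/2)+cosφ1·cosφ2·sin²(Δλ/2)=0.0967511998; c=2·atan2(√a, √(1-a))=0.632592223; dist=6371·c=4030.245 ≈ 4030.2 km; running total=27351.2 km
Leg 4 bearing: y=sinΔλ·cosφ2=0.34649796, x=cosφ1·sinφ2-sinφ1·cosφ2·cosΔλ=-0.47906240; θ=atan2(y, x)=144.1224° ≈ 144.1°
Leg 5: φ1=-1.2091449, φ2=-0.9596815, Δφ=0.2494634, Δλ=5.3754221 rad; a=sin²(Δφ/2)+cosφ1·cosφ2·sin²(Δλ/2)=0.0545060331; c=2·atan2(√a, √(1-a))=0.471279845; dist=6371·c=3002.524 ≈ 3002.5 km; running total=30353.7 km
Leg 5 bearing: y=sinΔλ·cosφ2=-0.45221330, x=cosφ1·sinφ2-sinφ1·cosφ2·cosΔλ=0.04054171; θ=atan2(y, x)=-84.8770° <0 so +360° → 275.1230° ≈ 275.1°
Leg 6: φ1=-0.9596815, φ2=0.2910284, Δφ=1.2507099, Δλ=-0.1589367 rad; a=sin²(Δφ/2)+cosφ1·cosφ2·sin²(Δλ/2)=0.3461395878; c=2·atan2(√a, √(1-a))=1.257999634; dist=6371·c=8014.716 ≈ 8014.7 km; running total=38368.4 km
Leg 6 bearing: y=sinΔλ·cosφ2=-0.15161306, x=cosφ1·sinφ2-sinφ1·cosφ2·cosΔλ=0.93931963; θ=atan2(y, x)=-9.1689° <0 so +360° → 350.8311° ≈ 350.8°

Leg 1: dist=936.8 km, bearing=14.3°
Leg 2: dist=11378.2 km, bearing=172.3°
Leg 3: dist=11006.0 km, bearing=173.3°
Leg 4: dist=4030.2 km, bearing=144.1°
Leg 5: dist=3002.5 km, bearing=275.1°
Leg 6: dist=8014.7 km, bearing=350.8°
Total: 38368.4 km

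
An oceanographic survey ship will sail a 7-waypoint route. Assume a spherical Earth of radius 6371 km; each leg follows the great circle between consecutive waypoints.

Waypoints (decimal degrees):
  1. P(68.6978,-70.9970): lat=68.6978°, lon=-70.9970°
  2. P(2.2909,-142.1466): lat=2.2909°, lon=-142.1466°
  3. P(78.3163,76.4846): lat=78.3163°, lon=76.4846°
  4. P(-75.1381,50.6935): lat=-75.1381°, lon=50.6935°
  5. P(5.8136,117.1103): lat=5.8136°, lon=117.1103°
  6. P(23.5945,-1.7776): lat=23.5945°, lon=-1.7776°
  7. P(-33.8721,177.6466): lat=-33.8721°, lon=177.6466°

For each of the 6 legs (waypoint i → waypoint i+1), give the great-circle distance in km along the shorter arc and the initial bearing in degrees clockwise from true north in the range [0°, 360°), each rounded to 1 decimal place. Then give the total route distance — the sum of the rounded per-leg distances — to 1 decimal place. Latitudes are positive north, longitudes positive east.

Leg 1: φ1=1.1990028, φ2=0.0399837, Δφ=-1.1590191, Δλ=-1.2417948 rad; a=sin²(Δφ/2)+cosφ1·cosφ2·sin²(Δλ/2)=0.4227371900; c=2·atan2(√a, √(1-a))=1.415649039; dist=6371·c=9019.100 ≈ 9019.1 km; running total=9019.1 km
Leg 1 bearing: y=sinΔλ·cosφ2=-0.94560904, x=cosφ1·sinφ2-sinφ1·cosφ2·cosΔλ=-0.28626104; θ=atan2(y, x)=-106.8425° <0 so +360° → 253.1575° ≈ 253.2°
Leg 2: φ1=0.0399837, φ2=1.3668773, Δφ=1.3268935, Δλ=3.8158343 rad; a=sin²(Δφ/2)+cosφ1·cosφ2·sin²(Δλ/2)=0.5594622863; c=2·atan2(√a, √(1-a))=1.690003025; dist=6371·c=10767.009 ≈ 10767.0 km; running total=19786.1 km
Leg 2 bearing: y=sinΔλ·cosφ2=-0.12642722, x=cosφ1·sinφ2-sinφ1·cosφ2·cosΔλ=0.98482136; θ=atan2(y, x)=-7.3154° <0 so +360° → 352.6846° ≈ 352.7°
Leg 3: φ1=1.3668773, φ2=-1.3114072, Δφ=-2.6782845, Δλ=-0.4501396 rad; a=sin²(Δφ/2)+cosφ1·cosφ2·sin²(Δλ/2)=0.9498765213; c=2·atan2(√a, √(1-a))=2.689999614; dist=6371·c=17137.988 ≈ 17138.0 km; running total=36924.1 km
Leg 3 bearing: y=sinΔλ·cosφ2=-0.11159661, x=cosφ1·sinφ2-sinφ1·cosφ2·cosΔλ=-0.42188939; θ=atan2(y, x)=-165.1837° <0 so +360° → 194.8163° ≈ 194.8°
Leg 4: φ1=-1.3114072, φ2=0.1014665, Δφ=1.4128737, Δλ=1.1591918 rad; a=sin²(Δφ/2)+cosφ1·cosφ2·sin²(Δλ/2)=0.4979075147; c=2·atan2(√a, √(1-a))=1.566611344; dist=6371·c=9980.881 ≈ 9980.9 km; running total=46905.0 km
Leg 4 bearing: y=sinΔλ·cosφ2=0.91176634, x=cosφ1·sinφ2-sinφ1·cosφ2·cosΔλ=0.41068799; θ=atan2(y, x)=65.7517° ≈ 65.8°
Leg 5: φ1=0.1014665, φ2=0.4118017, Δφ=0.3103352, Δλ=-2.0749853 rad; a=sin²(Δφ/2)+cosφ1·cosφ2·sin²(Δλ/2)=0.6999453379; c=2·atan2(√a, √(1-a))=1.982193893; dist=6371·c=12628.557 ≈ 12628.6 km; running total=59533.6 km
Leg 5 bearing: y=sinΔλ·cosφ2=-0.80237022, x=cosφ1·sinφ2-sinφ1·cosφ2·cosΔλ=0.44304569; θ=atan2(y, x)=-61.0938° <0 so +360° → 298.9062° ≈ 298.9°
Leg 6: φ1=0.4118017, φ2=-0.5911797, Δφ=-1.0029814, Δλ=3.1315430 rad; a=sin²(Δφ/2)+cosφ1·cosφ2·sin²(Δλ/2)=0.9919582222; c=2·atan2(√a, √(1-a))=2.961999475; dist=6371·c=18870.899 ≈ 18870.9 km; running total=78404.5 km
Leg 6 bearing: y=sinΔλ·cosφ2=0.00834388, x=cosφ1·sinφ2-sinφ1·cosφ2·cosΔλ=-0.17843433; θ=atan2(y, x)=177.3227° ≈ 177.3°

Leg 1: dist=9019.1 km, bearing=253.2°
Leg 2: dist=10767.0 km, bearing=352.7°
Leg 3: dist=17138.0 km, bearing=194.8°
Leg 4: dist=9980.9 km, bearing=65.8°
Leg 5: dist=12628.6 km, bearing=298.9°
Leg 6: dist=18870.9 km, bearing=177.3°
Total: 78404.5 km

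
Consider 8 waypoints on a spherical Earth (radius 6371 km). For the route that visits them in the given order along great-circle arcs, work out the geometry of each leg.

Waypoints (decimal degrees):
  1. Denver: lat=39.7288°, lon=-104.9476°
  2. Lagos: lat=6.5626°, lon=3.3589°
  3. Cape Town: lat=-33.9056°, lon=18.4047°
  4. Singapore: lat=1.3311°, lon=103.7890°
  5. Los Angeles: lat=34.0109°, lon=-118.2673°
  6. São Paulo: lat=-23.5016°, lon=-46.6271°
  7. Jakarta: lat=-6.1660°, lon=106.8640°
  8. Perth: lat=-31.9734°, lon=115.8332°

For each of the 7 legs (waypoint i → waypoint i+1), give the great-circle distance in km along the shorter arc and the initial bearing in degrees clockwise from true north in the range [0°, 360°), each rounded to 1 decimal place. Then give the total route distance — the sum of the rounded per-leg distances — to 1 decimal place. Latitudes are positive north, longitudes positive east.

Leg 1: dist=11076.1 km, bearing=73.1°
Leg 2: dist=4770.7 km, bearing=161.5°
Leg 3: dist=9664.5 km, bearing=86.3°
Leg 4: dist=14125.7 km, bearing=44.1°
Leg 5: dist=9903.1 km, bearing=119.5°
Leg 6: dist=15637.2 km, bearing=135.6°
Leg 7: dist=3017.1 km, bearing=163.1°
Total: 68194.4 km

Leg 1: φ1=0.6933984, φ2=0.1145390, Δφ=-0.5788594, Δλ=1.8903050 rad; a=sin²(Δφ/2)+cosφ1·cosφ2·sin²(Δλ/2)=0.5834683286; c=2·atan2(√a, √(1-a))=1.738518233; dist=6371·c=11076.100 ≈ 11076.1 km; running total=11076.1 km
Leg 1 bearing: y=sinΔλ·cosφ2=0.94316905, x=cosφ1·sinφ2-sinφ1·cosφ2·cosΔλ=0.28734004; θ=atan2(y, x)=73.0564° ≈ 73.1°
Leg 2: φ1=0.1145390, φ2=-0.5917644, Δφ=-0.7063033, Δλ=0.2625987 rad; a=sin²(Δφ/2)+cosφ1·cosφ2·sin²(Δλ/2)=0.1337496797; c=2·atan2(√a, √(1-a))=0.748808326; dist=6371·c=4770.658 ≈ 4770.7 km; running total=15846.8 km
Leg 2 bearing: y=sinΔλ·cosφ2=0.21544964, x=cosφ1·sinφ2-sinφ1·cosφ2·cosΔλ=-0.64577416; θ=atan2(y, x)=161.5498° ≈ 161.5°
Leg 3: φ1=-0.5917644, φ2=0.0232321, Δφ=0.6149964, Δλ=1.4902372 rad; a=sin²(Δφ/2)+cosφ1·cosφ2·sin²(Δλ/2)=0.4730939561; c=2·atan2(√a, √(1-a))=1.516958234; dist=6371·c=9664.541 ≈ 9664.5 km; running total=25511.3 km
Leg 3 bearing: y=sinΔλ·cosφ2=0.99648789, x=cosφ1·sinφ2-sinφ1·cosφ2·cosΔλ=0.06415722; θ=atan2(y, x)=86.3162° ≈ 86.3°
Leg 4: φ1=0.0232321, φ2=0.5936022, Δφ=0.5703701, Δλ=-3.8756136 rad; a=sin²(Δφ/2)+cosφ1·cosφ2·sin²(Δλ/2)=0.8011553997; c=2·atan2(√a, √(1-a))=2.217189074; dist=6371·c=14125.712 ≈ 14125.7 km; running total=39637.0 km
Leg 4 bearing: y=sinΔλ·cosφ2=0.55526826, x=cosφ1·sinφ2-sinφ1·cosφ2·cosΔλ=0.57349704; θ=atan2(y, x)=44.0748° ≈ 44.1°
Leg 5: φ1=0.5936022, φ2=-0.4101803, Δφ=-1.0037825, Δλ=1.2503574 rad; a=sin²(Δφ/2)+cosφ1·cosφ2·sin²(Δλ/2)=0.4918069659; c=2·atan2(√a, √(1-a))=1.554409525; dist=6371·c=9903.143 ≈ 9903.1 km; running total=49540.1 km
Leg 5 bearing: y=sinΔλ·cosφ2=0.87036862, x=cosφ1·sinφ2-sinφ1·cosφ2·cosΔλ=-0.49212799; θ=atan2(y, x)=119.4849° ≈ 119.5°
Leg 6: φ1=-0.4101803, φ2=-0.1076170, Δφ=0.3025633, Δλ=2.6789251 rad; a=sin²(Δφ/2)+cosφ1·cosφ2·sin²(Δλ/2)=0.8865277072; c=2·atan2(√a, √(1-a))=2.454440136; dist=6371·c=15637.238 ≈ 15637.2 km; running total=65177.3 km
Leg 6 bearing: y=sinΔλ·cosφ2=0.44375471, x=cosφ1·sinφ2-sinφ1·cosφ2·cosΔλ=-0.45328477; θ=atan2(y, x)=135.6087° ≈ 135.6°
Leg 7: φ1=-0.1076170, φ2=-0.5580411, Δφ=-0.4504241, Δλ=0.1565421 rad; a=sin²(Δφ/2)+cosφ1·cosφ2·sin²(Δλ/2)=0.0550250666; c=2·atan2(√a, √(1-a))=0.473561096; dist=6371·c=3017.058 ≈ 3017.1 km; running total=68194.4 km
Leg 7 bearing: y=sinΔλ·cosφ2=0.13225201, x=cosφ1·sinφ2-sinφ1·cosφ2·cosΔλ=-0.43646150; θ=atan2(y, x)=163.1427° ≈ 163.1°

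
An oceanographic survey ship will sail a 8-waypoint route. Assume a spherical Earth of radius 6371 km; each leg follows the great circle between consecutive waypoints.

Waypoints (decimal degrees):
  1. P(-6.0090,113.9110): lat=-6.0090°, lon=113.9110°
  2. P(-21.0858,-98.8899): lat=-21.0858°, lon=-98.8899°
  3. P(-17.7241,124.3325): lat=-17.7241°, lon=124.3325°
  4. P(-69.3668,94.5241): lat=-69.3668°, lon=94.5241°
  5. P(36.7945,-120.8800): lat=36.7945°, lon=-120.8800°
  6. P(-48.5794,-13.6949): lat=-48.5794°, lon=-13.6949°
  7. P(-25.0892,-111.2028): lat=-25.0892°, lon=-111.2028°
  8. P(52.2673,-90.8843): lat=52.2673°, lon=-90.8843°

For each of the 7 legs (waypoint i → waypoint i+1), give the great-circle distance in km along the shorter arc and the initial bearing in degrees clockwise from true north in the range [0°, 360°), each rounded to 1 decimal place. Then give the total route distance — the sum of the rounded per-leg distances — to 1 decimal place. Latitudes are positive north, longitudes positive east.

Leg 1: φ1=-0.1048768, φ2=-0.3680166, Δφ=-0.2631398, Δλ=-3.7140764 rad; a=sin²(Δφ/2)+cosφ1·cosφ2·sin²(Δλ/2)=0.8711527176; c=2·atan2(√a, √(1-a))=2.407300791; dist=6371·c=15336.913 ≈ 15336.9 km; running total=15336.9 km
Leg 1 bearing: y=sinΔλ·cosφ2=0.50544923, x=cosφ1·sinφ2-sinφ1·cosφ2·cosΔλ=-0.43989058; θ=atan2(y, x)=131.0329° ≈ 131.0°
Leg 2: φ1=-0.3680166, φ2=-0.3093439, Δφ=0.0586727, Δλ=3.8959658 rad; a=sin²(Δφ/2)+cosφ1·cosφ2·sin²(Δλ/2)=0.7690557187; c=2·atan2(√a, √(1-a))=2.138991206; dist=6371·c=13627.513 ≈ 13627.5 km; running total=28964.4 km
Leg 2 bearing: y=sinΔλ·cosφ2=-0.65232548, x=cosφ1·sinφ2-sinφ1·cosφ2·cosΔλ=-0.53376732; θ=atan2(y, x)=-129.2919° <0 so +360° → 230.7081° ≈ 230.7°
Leg 3: φ1=-0.3093439, φ2=-1.2106791, Δφ=-0.9013351, Δλ=-0.5202547 rad; a=sin²(Δφ/2)+cosφ1·cosφ2·sin²(Δλ/2)=0.2119232142; c=2·atan2(√a, √(1-a))=0.956781509; dist=6371·c=6095.655 ≈ 6095.7 km; running total=35060.1 km
Leg 3 bearing: y=sinΔλ·cosφ2=-0.17517050, x=cosφ1·sinφ2-sinφ1·cosφ2·cosΔλ=-0.79834977; θ=atan2(y, x)=-167.6245° <0 so +360° → 192.3755° ≈ 192.4°
Leg 4: φ1=-1.2106791, φ2=0.6421852, Δφ=1.8528642, Δλ=-3.7595108 rad; a=sin²(Δφ/2)+cosφ1·cosφ2·sin²(Δλ/2)=0.8952664387; c=2·atan2(√a, √(1-a))=2.482474954; dist=6371·c=15815.848 ≈ 15815.8 km; running total=50875.9 km
Leg 4 bearing: y=sinΔλ·cosφ2=0.46392862, x=cosφ1·sinφ2-sinφ1·cosφ2·cosΔλ=-0.39978495; θ=atan2(y, x)=130.7527° ≈ 130.8°
Leg 5: φ1=0.6421852, φ2=-0.8478705, Δφ=-1.4900557, Δλ=1.8707329 rad; a=sin²(Δφ/2)+cosφ1·cosφ2·sin²(Δλ/2)=0.8028324159; c=2·atan2(√a, √(1-a))=2.221397439; dist=6371·c=14152.523 ≈ 14152.5 km; running total=65028.4 km
Leg 5 bearing: y=sinΔλ·cosφ2=0.63204536, x=cosφ1·sinφ2-sinφ1·cosφ2·cosΔλ=-0.48341367; θ=atan2(y, x)=127.4102° ≈ 127.4°
Leg 6: φ1=-0.8478705, φ2=-0.4378891, Δφ=0.4099813, Δλ=-1.7018339 rad; a=sin²(Δφ/2)+cosφ1·cosφ2·sin²(Δλ/2)=0.3801601219; c=2·atan2(√a, √(1-a))=1.328760348; dist=6371·c=8465.532 ≈ 8465.5 km; running total=73493.9 km
Leg 6 bearing: y=sinΔλ·cosφ2=-0.89788448, x=cosφ1·sinφ2-sinφ1·cosφ2·cosΔλ=-0.36926558; θ=atan2(y, x)=-112.3555° <0 so +360° → 247.6445° ≈ 247.6°
Leg 7: φ1=-0.4378891, φ2=0.9122365, Δφ=1.3501256, Δλ=0.3546247 rad; a=sin²(Δφ/2)+cosφ1·cosφ2·sin²(Δλ/2)=0.4078011434; c=2·atan2(√a, √(1-a))=1.385337295; dist=6371·c=8825.984 ≈ 8826.0 km; running total=82319.9 km
Leg 7 bearing: y=sinΔλ·cosφ2=0.21250248, x=cosφ1·sinφ2-sinφ1·cosφ2·cosΔλ=0.95960418; θ=atan2(y, x)=12.4865° ≈ 12.5°

Leg 1: dist=15336.9 km, bearing=131.0°
Leg 2: dist=13627.5 km, bearing=230.7°
Leg 3: dist=6095.7 km, bearing=192.4°
Leg 4: dist=15815.8 km, bearing=130.8°
Leg 5: dist=14152.5 km, bearing=127.4°
Leg 6: dist=8465.5 km, bearing=247.6°
Leg 7: dist=8826.0 km, bearing=12.5°
Total: 82319.9 km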